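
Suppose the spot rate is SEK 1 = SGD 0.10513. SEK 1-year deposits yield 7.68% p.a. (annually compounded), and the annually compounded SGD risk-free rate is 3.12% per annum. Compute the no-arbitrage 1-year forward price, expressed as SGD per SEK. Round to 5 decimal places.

0.10068

T = 1 year.
Growth of 1 SGD over T: (1 + 0.0312)^1 = 1.031200.
SEK accumulates by (1 + 0.0768)^1 = 1.076800.
CIP: F = S · (grow SGD)/(grow SEK) = 0.10513 × 1.031200/1.076800 = 0.1006780 SGD per SEK.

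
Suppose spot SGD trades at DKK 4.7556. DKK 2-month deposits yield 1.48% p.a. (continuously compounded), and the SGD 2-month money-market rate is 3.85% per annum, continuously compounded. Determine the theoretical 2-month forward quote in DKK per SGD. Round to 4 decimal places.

T = 2/12 years.
DKK growth factor: e^(0.0148×2/12) = 1.0024697.
Growth of 1 SGD over T: e^(0.0385×2/12) = 1.0064373.
CIP: F = S · (grow DKK)/(grow SGD) = 4.7556 × 1.0024697/1.0064373 = 4.736852 DKK per SGD.

4.7369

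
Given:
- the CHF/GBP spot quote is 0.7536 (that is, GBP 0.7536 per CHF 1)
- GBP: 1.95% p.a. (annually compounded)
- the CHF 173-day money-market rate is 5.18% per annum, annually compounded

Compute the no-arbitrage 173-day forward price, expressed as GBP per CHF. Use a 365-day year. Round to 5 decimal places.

0.74254

T = 173/365 years.
GBP growth factor: (1 + 0.0195)^(173/365) = 1.0091955.
Growth of 1 CHF over T: (1 + 0.0518)^(173/365) = 1.0242258.
CIP: F = S · (grow GBP)/(grow CHF) = 0.7536 × 1.0091955/1.0242258 = 0.7425411 GBP per CHF.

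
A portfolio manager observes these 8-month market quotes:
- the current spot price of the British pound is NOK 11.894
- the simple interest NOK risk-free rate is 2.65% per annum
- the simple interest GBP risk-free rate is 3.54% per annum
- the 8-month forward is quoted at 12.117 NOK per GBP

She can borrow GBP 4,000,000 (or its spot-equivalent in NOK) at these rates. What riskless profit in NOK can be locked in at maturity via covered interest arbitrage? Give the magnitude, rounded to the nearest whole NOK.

T = 8/12 years.
Route A — deposit GBP, sell forward: 4,000,000 × 1.023600 × 12.117 = NOK 49,611,844.80.
Route B — convert at spot, deposit NOK: 4,000,000 × 11.894 × 1.0176666667 = NOK 48,416,509.33.
The quoted forward overvalues GBP, so borrow NOK, buy GBP at spot, deposit the GBP at 3.54%, and sell the proceeds forward at 12.117.
Profit = 49,611,844.80 − 48,416,509.33 = NOK 1,195,335.

NOK 1,195,335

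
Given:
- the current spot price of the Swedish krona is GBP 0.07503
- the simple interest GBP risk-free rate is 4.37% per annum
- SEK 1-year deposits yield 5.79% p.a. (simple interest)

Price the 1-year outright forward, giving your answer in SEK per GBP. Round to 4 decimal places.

T = 1 year.
GBP accumulates by 1 + 0.0437×1 = 1.043700.
Growth of 1 SEK over T: 1 + 0.0579×1 = 1.057900.
Forward (GBP per SEK) = 0.07503 × 1.043700 / 1.057900 = 0.074022886.
Quoted the other way: 1/0.074022886 = 13.5093 SEK per GBP.

13.5093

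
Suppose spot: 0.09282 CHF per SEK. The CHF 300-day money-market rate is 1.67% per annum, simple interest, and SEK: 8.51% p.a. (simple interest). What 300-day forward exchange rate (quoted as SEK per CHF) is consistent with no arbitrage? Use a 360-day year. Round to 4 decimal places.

T = 300/360 years.
CHF growth factor: 1 + 0.0167×300/360 = 1.01391667.
SEK accumulates by 1 + 0.0851×300/360 = 1.07091667.
CIP: F = S · (grow CHF)/(grow SEK) = 0.09282 × 1.01391667/1.07091667 = 0.087879616 CHF per SEK.
Invert for SEK per CHF: 1 / 0.087879616 = 11.3792.

11.3792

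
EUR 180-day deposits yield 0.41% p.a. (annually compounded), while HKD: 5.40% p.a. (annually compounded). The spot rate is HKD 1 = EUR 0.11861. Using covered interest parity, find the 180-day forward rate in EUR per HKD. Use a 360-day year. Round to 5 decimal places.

T = 180/360 years.
EUR accumulates by (1 + 0.0041)^(180/360) = 1.0020479.
Growth of 1 HKD over T: (1 + 0.0540)^(180/360) = 1.026645.
So F = 0.11861 × 1.0020479 / 1.026645 = 0.1157683 (EUR/HKD).

0.11577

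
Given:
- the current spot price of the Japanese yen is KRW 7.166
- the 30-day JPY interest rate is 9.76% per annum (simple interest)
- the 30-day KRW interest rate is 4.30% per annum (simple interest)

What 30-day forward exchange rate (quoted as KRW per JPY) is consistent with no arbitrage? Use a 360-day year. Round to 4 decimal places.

T = 30/360 years.
KRW accumulates by 1 + 0.0430×30/360 = 1.0035833.
JPY accumulates by 1 + 0.0976×30/360 = 1.0081333.
So F = 7.166 × 1.0035833 / 1.0081333 = 7.133658 (KRW/JPY).

7.1337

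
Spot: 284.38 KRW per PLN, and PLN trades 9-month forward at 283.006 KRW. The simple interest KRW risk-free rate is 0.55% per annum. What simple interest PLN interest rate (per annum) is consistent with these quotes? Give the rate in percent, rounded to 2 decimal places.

1.20%

T = 9/12 years.
By CIP, F/S equals the KRW-to-PLN growth ratio: 283.006/284.38 = 0.9951684.
KRW growth factor: 1 + 0.0055×9/12 = 1.004125.
So the PLN growth factor = 1.0090001.
r = (1.0090001 − 1)/(9/12) = 0.012000 → 1.20%.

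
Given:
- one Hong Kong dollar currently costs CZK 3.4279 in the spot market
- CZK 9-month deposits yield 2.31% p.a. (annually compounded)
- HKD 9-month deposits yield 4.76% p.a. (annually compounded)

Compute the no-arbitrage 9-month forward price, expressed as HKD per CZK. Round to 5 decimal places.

0.29695

T = 9/12 years.
CZK growth factor: (1 + 0.0231)^(9/12) = 1.0172754.
HKD growth factor: (1 + 0.0476)^(9/12) = 1.0354917.
So F = 3.4279 × 1.0172754 / 1.0354917 = 3.367597 (CZK/HKD).
Invert for HKD per CZK: 1 / 3.367597 = 0.29695.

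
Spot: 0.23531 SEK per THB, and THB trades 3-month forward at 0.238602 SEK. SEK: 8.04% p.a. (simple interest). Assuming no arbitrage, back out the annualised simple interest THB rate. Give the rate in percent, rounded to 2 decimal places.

2.41%

T = 3/12 years.
By CIP, F/S equals the SEK-to-THB growth ratio: 0.238602/0.23531 = 1.0139901.
SEK growth factor: 1 + 0.0804×3/12 = 1.020100.
So the THB growth factor = 1.0060256.
r = (1.0060256 − 1)/(3/12) = 0.024102 → 2.41%.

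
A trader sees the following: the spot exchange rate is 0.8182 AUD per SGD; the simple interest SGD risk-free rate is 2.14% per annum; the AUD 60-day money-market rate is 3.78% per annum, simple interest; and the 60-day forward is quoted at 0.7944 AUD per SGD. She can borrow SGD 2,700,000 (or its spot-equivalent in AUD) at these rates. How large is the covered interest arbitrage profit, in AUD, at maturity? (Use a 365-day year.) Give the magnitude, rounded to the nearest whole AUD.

AUD 70,442

T = 60/365 years.
Keep in SGD, deliver into the forward: 2,700,000·1.003517808·0.7944 = AUD 2,152,425.28.
Swap to AUD now, deposit: 2,700,000·0.8182·1.006213699 = AUD 2,222,866.93.
The quoted forward undervalues SGD, so borrow SGD, convert to AUD at spot, deposit the AUD at 3.78%, and buy SGD forward at 0.7944 to cover the loan.
Profit = 2,222,866.93 − 2,152,425.28 = AUD 70,442.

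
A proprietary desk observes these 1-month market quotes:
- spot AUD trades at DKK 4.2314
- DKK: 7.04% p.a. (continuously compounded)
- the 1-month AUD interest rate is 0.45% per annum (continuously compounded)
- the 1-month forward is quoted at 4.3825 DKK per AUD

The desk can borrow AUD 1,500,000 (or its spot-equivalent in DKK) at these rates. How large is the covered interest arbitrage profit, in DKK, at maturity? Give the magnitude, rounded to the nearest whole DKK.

T = 1/12 years.
Route A — deposit AUD, sell forward: 1,500,000 × 1.00037507 × 4.3825 = DKK 6,576,215.62.
Route B — convert at spot, deposit DKK: 1,500,000 × 4.2314 × 1.005883909 = DKK 6,384,445.76.
The quoted forward overvalues AUD, so borrow DKK, buy AUD at spot, deposit the AUD at 0.45%, and sell the proceeds forward at 4.3825.
The gap between the two covered legs is DKK 191,770.

DKK 191,770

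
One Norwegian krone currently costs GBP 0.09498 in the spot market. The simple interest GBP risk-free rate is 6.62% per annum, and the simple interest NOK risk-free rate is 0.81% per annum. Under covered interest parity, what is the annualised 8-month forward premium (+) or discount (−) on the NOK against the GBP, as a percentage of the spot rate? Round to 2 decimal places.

+5.78%

T = 8/12 years.
F = S · g_GBP/g_NOK = 0.09498 × 1.0441333/1.005400 = 0.09863913.
(F − S)/S ÷ T = (0.09863913 − 0.09498)/0.09498/(8/12) = 0.057788 → 5.78%.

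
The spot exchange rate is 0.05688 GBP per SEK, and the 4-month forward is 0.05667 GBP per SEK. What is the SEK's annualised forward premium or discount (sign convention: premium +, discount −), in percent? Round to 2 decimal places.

-1.11%

T = 4/12 years.
(F − S)/S = (0.05667 − 0.05688)/0.05688 = -0.0036920.
Annualise by dividing by T: -0.0036920 / (4/12) = -0.011076 → -1.11%.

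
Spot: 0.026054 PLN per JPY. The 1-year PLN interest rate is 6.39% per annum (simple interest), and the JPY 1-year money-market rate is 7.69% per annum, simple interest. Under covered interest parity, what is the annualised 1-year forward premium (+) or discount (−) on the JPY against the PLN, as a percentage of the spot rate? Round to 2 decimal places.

-1.21%

T = 1 year.
No-arbitrage forward: 0.026054 × 1.063900 / 1.076900 = 0.025739484 PLN/JPY.
Annualised premium = (F − S)/S × (1/T) = (0.025739484 − 0.026054)/0.026054 ÷ 1 = -1.21%.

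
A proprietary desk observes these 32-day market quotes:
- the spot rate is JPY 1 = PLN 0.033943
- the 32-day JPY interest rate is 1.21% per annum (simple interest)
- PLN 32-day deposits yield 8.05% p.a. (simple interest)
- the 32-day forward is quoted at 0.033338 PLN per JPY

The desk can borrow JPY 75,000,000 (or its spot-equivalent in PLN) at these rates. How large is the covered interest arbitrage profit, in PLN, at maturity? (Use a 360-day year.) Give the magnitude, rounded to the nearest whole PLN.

T = 32/360 years.
Keep in JPY, deliver into the forward: 75,000,000·1.001075556·0.033338 = PLN 2,503,039.27.
Swap to PLN now, deposit: 75,000,000·0.033943·1.007155556 = PLN 2,563,941.08.
The quoted forward undervalues JPY, so borrow JPY, convert to PLN at spot, deposit the PLN at 8.05%, and buy JPY forward at 0.033338 to cover the loan.
The gap between the two covered legs is PLN 60,902.

PLN 60,902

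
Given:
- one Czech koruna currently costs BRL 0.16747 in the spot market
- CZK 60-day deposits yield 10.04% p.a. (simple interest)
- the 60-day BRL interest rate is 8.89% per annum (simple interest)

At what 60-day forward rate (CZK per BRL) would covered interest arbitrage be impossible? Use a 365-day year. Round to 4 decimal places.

5.9823

T = 60/365 years.
BRL growth factor: 1 + 0.0889×60/365 = 1.0146137.
Growth of 1 CZK over T: 1 + 0.1004×60/365 = 1.0165041.
So F = 0.16747 × 1.0146137 / 1.0165041 = 0.1671586 (BRL/CZK).
Quoted the other way: 1/0.1671586 = 5.9823 CZK per BRL.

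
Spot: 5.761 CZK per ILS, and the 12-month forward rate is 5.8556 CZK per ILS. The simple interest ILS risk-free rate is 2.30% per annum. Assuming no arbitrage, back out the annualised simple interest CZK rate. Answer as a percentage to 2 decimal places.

T = 1 year.
By CIP, F/S equals the CZK-to-ILS growth ratio: 5.8556/5.761 = 1.0164208.
The ILS side grows by 1 + 0.0230×1 = 1.023000.
So the CZK growth factor = 1.0397985.
(1.0397985 − 1)/T = 0.039799, i.e. 3.98%.

3.98%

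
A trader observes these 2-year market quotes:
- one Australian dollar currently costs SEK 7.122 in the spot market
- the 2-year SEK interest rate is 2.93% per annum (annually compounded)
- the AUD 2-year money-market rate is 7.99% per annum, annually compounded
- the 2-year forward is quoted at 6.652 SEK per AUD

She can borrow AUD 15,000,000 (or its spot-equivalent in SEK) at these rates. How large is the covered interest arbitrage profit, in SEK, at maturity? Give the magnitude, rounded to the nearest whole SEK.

T = 2 years.
Route A — deposit AUD, sell forward: 15,000,000 × 1.16618401 × 6.652 = SEK 116,361,840.52.
Route B — convert at spot, deposit SEK: 15,000,000 × 7.122 × 1.05945849 = SEK 113,181,950.49.
The quoted forward overvalues AUD, so borrow SEK, buy AUD at spot, deposit the AUD at 7.99%, and sell the proceeds forward at 6.652.
Profit = 116,361,840.52 − 113,181,950.49 = SEK 3,179,890.

SEK 3,179,890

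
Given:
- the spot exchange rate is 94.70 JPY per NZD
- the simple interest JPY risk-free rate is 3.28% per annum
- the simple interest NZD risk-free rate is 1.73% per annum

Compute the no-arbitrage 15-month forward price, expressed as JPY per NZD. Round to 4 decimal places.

T = 15/12 years.
JPY growth factor: 1 + 0.0328×15/12 = 1.041000.
NZD growth factor: 1 + 0.0173×15/12 = 1.021625.
Forward (JPY per NZD) = 94.7 × 1.041000 / 1.021625 = 96.495975.

96.4960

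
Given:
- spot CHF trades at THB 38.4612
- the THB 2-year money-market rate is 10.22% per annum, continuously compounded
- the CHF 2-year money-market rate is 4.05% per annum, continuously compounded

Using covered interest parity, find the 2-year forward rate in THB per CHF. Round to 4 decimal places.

43.5126

T = 2 years.
THB growth factor: e^(0.1022×2) = 1.22678877.
CHF accumulates by e^(0.0405×2) = 1.0843709.
Forward (THB per CHF) = 38.4612 × 1.22678877 / 1.0843709 = 43.512573.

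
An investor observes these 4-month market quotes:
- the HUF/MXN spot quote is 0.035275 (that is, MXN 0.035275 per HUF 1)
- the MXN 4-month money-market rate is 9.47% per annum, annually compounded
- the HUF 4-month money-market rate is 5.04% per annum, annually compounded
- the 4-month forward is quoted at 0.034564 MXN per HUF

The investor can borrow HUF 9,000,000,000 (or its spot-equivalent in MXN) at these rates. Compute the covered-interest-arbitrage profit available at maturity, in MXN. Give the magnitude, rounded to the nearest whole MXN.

T = 4/12 years.
Keep in HUF, deliver into the forward: 9,000,000,000·1.01652540663·0.034564 = MXN 316,216,657.39.
Swap to MXN now, deposit: 9,000,000,000·0.035275·1.03061954118 = MXN 327,195,938.84.
The quoted forward undervalues HUF, so borrow HUF, convert to MXN at spot, deposit the MXN at 9.47%, and buy HUF forward at 0.034564 to cover the loan.
The gap between the two covered legs is MXN 10,979,281.

MXN 10,979,281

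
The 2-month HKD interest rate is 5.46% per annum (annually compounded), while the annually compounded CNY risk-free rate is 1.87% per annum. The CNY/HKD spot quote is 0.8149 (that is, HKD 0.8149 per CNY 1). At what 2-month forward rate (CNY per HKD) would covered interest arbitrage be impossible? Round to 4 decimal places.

1.2201

T = 2/12 years.
HKD accumulates by (1 + 0.0546)^(2/12) = 1.0088996.
Growth of 1 CNY over T: (1 + 0.0187)^(2/12) = 1.0030927.
CIP: F = S · (grow HKD)/(grow CNY) = 0.8149 × 1.0088996/1.0030927 = 0.8196175 HKD per CNY.
Invert for CNY per HKD: 1 / 0.8196175 = 1.2201.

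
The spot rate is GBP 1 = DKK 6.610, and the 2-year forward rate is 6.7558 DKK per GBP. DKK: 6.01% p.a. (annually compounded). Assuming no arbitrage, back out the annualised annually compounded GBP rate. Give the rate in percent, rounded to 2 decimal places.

4.86%

T = 2 years.
F/S = 6.7558/6.61 = 1.0220575 = (growth of DKK) / (growth of GBP).
DKK growth factor: (1 + 0.0601)^2 = 1.123812.
So the GBP growth factor = 1.0995585.
Annualise: 1.0995585^(1/2) − 1 = 0.048598 = 4.86%.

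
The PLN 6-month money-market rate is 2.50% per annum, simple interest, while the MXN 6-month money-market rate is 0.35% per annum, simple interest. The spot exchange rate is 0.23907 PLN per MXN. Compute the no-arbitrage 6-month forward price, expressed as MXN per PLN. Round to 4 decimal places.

4.1385

T = 6/12 years.
Growth of 1 PLN over T: 1 + 0.0250×6/12 = 1.012500.
MXN accumulates by 1 + 0.0035×6/12 = 1.001750.
Forward (PLN per MXN) = 0.23907 × 1.012500 / 1.001750 = 0.2416355.
Quoted the other way: 1/0.2416355 = 4.1385 MXN per PLN.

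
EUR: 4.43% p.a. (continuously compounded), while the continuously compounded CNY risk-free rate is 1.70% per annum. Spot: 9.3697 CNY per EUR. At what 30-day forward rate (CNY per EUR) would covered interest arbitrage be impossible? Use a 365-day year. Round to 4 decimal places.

T = 30/365 years.
CNY accumulates by e^(0.0170×30/365) = 1.0013982.
EUR growth factor: e^(0.0443×30/365) = 1.0036477.
Forward (CNY per EUR) = 9.3697 × 1.0013982 / 1.0036477 = 9.348699.

9.3487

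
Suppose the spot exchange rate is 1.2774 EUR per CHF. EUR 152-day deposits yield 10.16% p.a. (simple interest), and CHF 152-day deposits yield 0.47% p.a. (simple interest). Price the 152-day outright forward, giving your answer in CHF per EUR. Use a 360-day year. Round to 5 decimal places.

0.75213

T = 152/360 years.
Growth of 1 EUR over T: 1 + 0.1016×152/360 = 1.0428978.
CHF growth factor: 1 + 0.0047×152/360 = 1.0019844.
Forward (EUR per CHF) = 1.2774 × 1.0428978 / 1.0019844 = 1.329559.
Invert for CHF per EUR: 1 / 1.329559 = 0.75213.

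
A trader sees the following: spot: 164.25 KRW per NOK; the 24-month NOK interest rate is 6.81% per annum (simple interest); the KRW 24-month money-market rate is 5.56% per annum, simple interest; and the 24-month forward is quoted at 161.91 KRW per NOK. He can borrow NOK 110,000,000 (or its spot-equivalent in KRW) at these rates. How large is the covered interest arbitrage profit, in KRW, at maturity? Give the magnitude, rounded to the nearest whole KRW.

T = 2 years.
Keep in NOK, deliver into the forward: 110,000,000·1.136200·161.91 = KRW 20,235,835,620.00.
Swap to KRW now, deposit: 110,000,000·164.25·1.111200 = KRW 20,076,606,000.00.
The quoted forward overvalues NOK, so borrow KRW, buy NOK at spot, deposit the NOK at 6.81%, and sell the proceeds forward at 161.91.
The gap between the two covered legs is KRW 159,229,620.

KRW 159,229,620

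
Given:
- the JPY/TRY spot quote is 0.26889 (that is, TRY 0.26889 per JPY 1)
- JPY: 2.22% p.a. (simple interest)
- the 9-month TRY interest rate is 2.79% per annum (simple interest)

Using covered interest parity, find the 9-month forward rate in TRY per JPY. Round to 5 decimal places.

T = 9/12 years.
TRY growth factor: 1 + 0.0279×9/12 = 1.020925.
JPY accumulates by 1 + 0.0222×9/12 = 1.016650.
CIP: F = S · (grow TRY)/(grow JPY) = 0.26889 × 1.020925/1.016650 = 0.2700207 TRY per JPY.

0.27002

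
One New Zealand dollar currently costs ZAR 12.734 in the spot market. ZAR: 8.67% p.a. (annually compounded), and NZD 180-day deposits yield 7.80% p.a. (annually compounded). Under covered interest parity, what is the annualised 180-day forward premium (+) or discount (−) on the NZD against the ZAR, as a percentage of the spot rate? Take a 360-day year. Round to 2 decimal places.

T = 180/360 years.
No-arbitrage forward: 12.734 × 1.042449 / 1.0382678 = 12.785281 ZAR/NZD.
(F − S)/S ÷ T = (12.785281 − 12.734)/12.734/(180/360) = 0.008054 → 0.81%.

+0.81%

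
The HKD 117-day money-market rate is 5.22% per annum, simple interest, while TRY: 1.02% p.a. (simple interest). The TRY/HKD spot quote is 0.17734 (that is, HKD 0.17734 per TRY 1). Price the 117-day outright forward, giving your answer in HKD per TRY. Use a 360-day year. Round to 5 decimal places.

T = 117/360 years.
HKD accumulates by 1 + 0.0522×117/360 = 1.016965.
TRY accumulates by 1 + 0.0102×117/360 = 1.003315.
Forward (HKD per TRY) = 0.17734 × 1.016965 / 1.003315 = 0.1797527.

0.17975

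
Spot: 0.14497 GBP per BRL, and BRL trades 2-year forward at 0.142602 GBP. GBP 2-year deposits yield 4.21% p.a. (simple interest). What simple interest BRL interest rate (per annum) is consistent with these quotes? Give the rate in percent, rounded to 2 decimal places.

5.11%

T = 2 years.
By CIP, F/S equals the GBP-to-BRL growth ratio: 0.142602/0.14497 = 0.9836656.
GBP growth factor: 1 + 0.0421×2 = 1.084200.
Hence g_BRL = 1.1022038.
(1.1022038 − 1)/T = 0.051102, i.e. 5.11%.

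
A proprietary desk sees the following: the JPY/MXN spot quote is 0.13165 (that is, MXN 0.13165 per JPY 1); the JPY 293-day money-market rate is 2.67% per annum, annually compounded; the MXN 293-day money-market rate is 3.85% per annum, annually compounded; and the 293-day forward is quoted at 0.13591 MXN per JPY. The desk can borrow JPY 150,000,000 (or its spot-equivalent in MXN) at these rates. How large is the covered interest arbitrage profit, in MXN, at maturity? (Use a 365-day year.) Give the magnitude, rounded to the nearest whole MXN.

MXN 466,785

T = 293/365 years.
Route A — deposit JPY, sell forward: 150,000,000 × 1.0213773009 × 0.13591 = MXN 20,822,308.34.
Route B — convert at spot, deposit MXN: 150,000,000 × 0.13165 × 1.0307898892 = MXN 20,355,523.34.
The quoted forward overvalues JPY, so borrow MXN, buy JPY at spot, deposit the JPY at 2.67%, and sell the proceeds forward at 0.13591.
The gap between the two covered legs is MXN 466,785.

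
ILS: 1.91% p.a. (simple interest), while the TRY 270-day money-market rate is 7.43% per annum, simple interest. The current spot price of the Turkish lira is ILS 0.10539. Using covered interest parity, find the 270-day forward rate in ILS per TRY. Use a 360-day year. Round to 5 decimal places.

T = 270/360 years.
ILS growth factor: 1 + 0.0191×270/360 = 1.014325.
Growth of 1 TRY over T: 1 + 0.0743×270/360 = 1.055725.
Forward (ILS per TRY) = 0.10539 × 1.014325 / 1.055725 = 0.1012572.

0.10126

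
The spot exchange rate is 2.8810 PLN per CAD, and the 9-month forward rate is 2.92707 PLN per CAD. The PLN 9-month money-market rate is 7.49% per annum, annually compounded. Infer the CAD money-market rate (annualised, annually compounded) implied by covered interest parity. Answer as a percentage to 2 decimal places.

T = 9/12 years.
F/S = 2.92707/2.881 = 1.0159910 = (growth of PLN) / (growth of CAD).
The PLN side grows by (1 + 0.0749)^(9/12) = 1.0556648.
Hence g_CAD = 1.0390494.
r = 1.0390494^(12/9) − 1 = 0.052402 → 5.24%.

5.24%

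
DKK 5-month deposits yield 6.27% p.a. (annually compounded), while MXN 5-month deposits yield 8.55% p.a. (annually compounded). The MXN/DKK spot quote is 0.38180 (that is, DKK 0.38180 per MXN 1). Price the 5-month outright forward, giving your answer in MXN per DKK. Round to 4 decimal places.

T = 5/12 years.
Growth of 1 DKK over T: (1 + 0.0627)^(5/12) = 1.0256624.
MXN growth factor: (1 + 0.0855)^(5/12) = 1.0347746.
CIP: F = S · (grow DKK)/(grow MXN) = 0.3818 × 1.0256624/1.0347746 = 0.3784379 DKK per MXN.
Invert for MXN per DKK: 1 / 0.3784379 = 2.6424.

2.6424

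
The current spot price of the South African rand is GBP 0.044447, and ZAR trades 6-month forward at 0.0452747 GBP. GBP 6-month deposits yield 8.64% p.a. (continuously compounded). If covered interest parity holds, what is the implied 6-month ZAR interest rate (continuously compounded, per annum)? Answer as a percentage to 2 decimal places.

4.95%

T = 6/12 years.
F/S = 0.0452747/0.044447 = 1.0186222 = (growth of GBP) / (growth of ZAR).
The GBP side grows by e^(0.0864×6/12) = 1.0441467.
So the ZAR growth factor = 1.0250579.
r = ln(1.0250579)/(6/12) = 0.049498 → 4.95%.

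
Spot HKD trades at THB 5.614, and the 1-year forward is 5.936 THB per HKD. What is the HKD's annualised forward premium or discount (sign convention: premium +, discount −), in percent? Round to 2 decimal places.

T = 1 year.
Period premium: (5.936 − 5.614)/5.614 = 0.0573566.
Annualise by dividing by T: 0.0573566 / 1 = 0.057357 → 5.74%.

+5.74%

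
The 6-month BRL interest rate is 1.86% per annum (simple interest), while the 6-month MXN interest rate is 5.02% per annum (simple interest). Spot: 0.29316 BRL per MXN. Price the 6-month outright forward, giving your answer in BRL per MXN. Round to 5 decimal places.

T = 6/12 years.
Growth of 1 BRL over T: 1 + 0.0186×6/12 = 1.009300.
MXN growth factor: 1 + 0.0502×6/12 = 1.025100.
So F = 0.29316 × 1.009300 / 1.025100 = 0.2886415 (BRL/MXN).

0.28864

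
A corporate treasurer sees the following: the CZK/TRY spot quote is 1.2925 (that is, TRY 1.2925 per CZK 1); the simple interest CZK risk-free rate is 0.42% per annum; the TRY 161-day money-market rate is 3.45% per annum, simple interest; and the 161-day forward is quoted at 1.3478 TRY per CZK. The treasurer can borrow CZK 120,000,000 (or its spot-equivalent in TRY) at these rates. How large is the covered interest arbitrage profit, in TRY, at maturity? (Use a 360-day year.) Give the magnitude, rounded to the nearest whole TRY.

T = 161/360 years.
Keep in CZK, deliver into the forward: 120,000,000·1.00187833333·1.3478 = TRY 162,039,794.12.
Swap to TRY now, deposit: 120,000,000·1.2925·1.01542916667 = TRY 157,493,063.75.
The quoted forward overvalues CZK, so borrow TRY, buy CZK at spot, deposit the CZK at 0.42%, and sell the proceeds forward at 1.3478.
Profit = 162,039,794.12 − 157,493,063.75 = TRY 4,546,730.

TRY 4,546,730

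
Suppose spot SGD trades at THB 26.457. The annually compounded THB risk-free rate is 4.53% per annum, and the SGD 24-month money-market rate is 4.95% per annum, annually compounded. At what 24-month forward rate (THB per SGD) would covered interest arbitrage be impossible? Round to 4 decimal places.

T = 2 years.
THB accumulates by (1 + 0.0453)^2 = 1.09265209.
SGD accumulates by (1 + 0.0495)^2 = 1.10145025.
Forward (THB per SGD) = 26.457 × 1.09265209 / 1.10145025 = 26.245667.

26.2457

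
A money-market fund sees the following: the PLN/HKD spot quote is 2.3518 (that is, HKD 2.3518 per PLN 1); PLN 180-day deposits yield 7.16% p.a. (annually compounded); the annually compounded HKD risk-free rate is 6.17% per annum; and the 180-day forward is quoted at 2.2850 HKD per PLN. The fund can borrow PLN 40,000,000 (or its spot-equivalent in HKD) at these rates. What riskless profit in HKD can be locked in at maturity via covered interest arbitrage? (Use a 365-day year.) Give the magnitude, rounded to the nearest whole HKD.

HKD 2,320,192

T = 180/365 years.
Invest the PLN and cover forward: 40,000,000 × 1.0346909464 × 2.2850 = HKD 94,570,752.50.
Convert at spot and invest in HKD: 40,000,000 × 2.3518 × 1.0299658233 = HKD 96,890,944.93.
The quoted forward undervalues PLN, so borrow PLN, convert to HKD at spot, deposit the HKD at 6.17%, and buy PLN forward at 2.2850 to cover the loan.
Profit = 96,890,944.93 − 94,570,752.50 = HKD 2,320,192.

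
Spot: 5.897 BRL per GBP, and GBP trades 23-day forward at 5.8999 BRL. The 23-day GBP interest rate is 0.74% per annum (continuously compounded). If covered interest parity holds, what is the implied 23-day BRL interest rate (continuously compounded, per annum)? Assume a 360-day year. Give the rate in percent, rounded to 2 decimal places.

1.51%

T = 23/360 years.
F/S = 5.8999/5.897 = 1.0004918 = (growth of BRL) / (growth of GBP).
GBP growth factor: e^(0.0074×23/360) = 1.0004729.
Hence g_BRL = 1.0009649.
r = ln(1.0009649)/(23/360) = 0.015096 → 1.51%.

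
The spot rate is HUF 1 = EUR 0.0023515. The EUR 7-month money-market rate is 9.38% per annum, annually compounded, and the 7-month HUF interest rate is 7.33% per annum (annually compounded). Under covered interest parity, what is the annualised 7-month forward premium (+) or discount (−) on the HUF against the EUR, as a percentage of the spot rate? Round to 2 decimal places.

T = 7/12 years.
CIP forward (EUR per HUF) = 0.0023515 × 1.0536923/1.042127 = 0.0023775964.
Annualised premium = (F − S)/S × (1/T) = (0.0023775964 − 0.0023515)/0.0023515 ÷ (7/12) = 1.90%.

+1.90%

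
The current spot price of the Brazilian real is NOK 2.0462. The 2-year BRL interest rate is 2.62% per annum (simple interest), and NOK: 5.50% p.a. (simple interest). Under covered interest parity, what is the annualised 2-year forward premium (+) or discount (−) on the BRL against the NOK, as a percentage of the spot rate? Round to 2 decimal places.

T = 2 years.
F = S · g_NOK/g_BRL = 2.0462 × 1.110000/1.052400 = 2.1581927.
Annualised premium = (F − S)/S × (1/T) = (2.1581927 − 2.0462)/2.0462 ÷ 2 = 2.74%.

+2.74%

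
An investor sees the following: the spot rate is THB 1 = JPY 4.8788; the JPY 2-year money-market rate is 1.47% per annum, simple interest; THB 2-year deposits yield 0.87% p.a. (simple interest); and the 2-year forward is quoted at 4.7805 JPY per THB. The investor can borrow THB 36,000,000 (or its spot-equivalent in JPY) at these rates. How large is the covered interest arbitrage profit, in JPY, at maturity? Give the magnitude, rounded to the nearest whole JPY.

JPY 5,708,017

T = 2 years.
Invest the THB and cover forward: 36,000,000 × 1.017400 × 4.7805 = JPY 175,092,505.20.
Convert at spot and invest in JPY: 36,000,000 × 4.8788 × 1.029400 = JPY 180,800,521.92.
The quoted forward undervalues THB, so borrow THB, convert to JPY at spot, deposit the JPY at 1.47%, and buy THB forward at 4.7805 to cover the loan.
The gap between the two covered legs is JPY 5,708,017.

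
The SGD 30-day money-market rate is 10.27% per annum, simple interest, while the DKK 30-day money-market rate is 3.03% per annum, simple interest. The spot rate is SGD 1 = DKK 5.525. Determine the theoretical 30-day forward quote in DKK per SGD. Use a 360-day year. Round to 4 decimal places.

5.4919

T = 30/360 years.
DKK growth factor: 1 + 0.0303×30/360 = 1.002525.
Growth of 1 SGD over T: 1 + 0.1027×30/360 = 1.0085583.
CIP: F = S · (grow DKK)/(grow SGD) = 5.525 × 1.002525/1.0085583 = 5.491949 DKK per SGD.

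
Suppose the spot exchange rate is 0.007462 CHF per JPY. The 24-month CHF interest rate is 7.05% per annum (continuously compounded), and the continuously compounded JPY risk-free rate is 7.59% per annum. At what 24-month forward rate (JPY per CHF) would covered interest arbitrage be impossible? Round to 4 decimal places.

T = 2 years.
CHF growth factor: e^(0.0705×2) = 1.151424648.
JPY growth factor: e^(0.0759×2) = 1.163927428.
Forward (CHF per JPY) = 0.007462 × 1.151424648 / 1.163927428 = 0.00738184402.
Quoted the other way: 1/0.00738184402 = 135.4675 JPY per CHF.

135.4675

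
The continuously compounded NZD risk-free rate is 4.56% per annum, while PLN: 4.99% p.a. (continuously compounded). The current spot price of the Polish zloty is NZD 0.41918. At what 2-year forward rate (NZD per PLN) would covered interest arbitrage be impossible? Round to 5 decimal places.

T = 2 years.
Growth of 1 NZD over T: e^(0.0456×2) = 1.0954881.
Growth of 1 PLN over T: e^(0.0499×2) = 1.1049499.
CIP: F = S · (grow NZD)/(grow PLN) = 0.41918 × 1.0954881/1.1049499 = 0.4155905 NZD per PLN.

0.41559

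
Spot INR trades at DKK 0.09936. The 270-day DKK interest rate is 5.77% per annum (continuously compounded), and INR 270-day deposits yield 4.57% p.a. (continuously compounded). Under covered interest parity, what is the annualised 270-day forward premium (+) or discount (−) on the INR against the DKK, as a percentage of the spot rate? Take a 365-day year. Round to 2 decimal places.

+1.21%

T = 270/365 years.
CIP forward (DKK per INR) = 0.09936 × 1.0436062/1.0343834 = 0.10024592.
(F − S)/S ÷ T = (0.10024592 − 0.09936)/0.09936/(270/365) = 0.012053 → 1.21%.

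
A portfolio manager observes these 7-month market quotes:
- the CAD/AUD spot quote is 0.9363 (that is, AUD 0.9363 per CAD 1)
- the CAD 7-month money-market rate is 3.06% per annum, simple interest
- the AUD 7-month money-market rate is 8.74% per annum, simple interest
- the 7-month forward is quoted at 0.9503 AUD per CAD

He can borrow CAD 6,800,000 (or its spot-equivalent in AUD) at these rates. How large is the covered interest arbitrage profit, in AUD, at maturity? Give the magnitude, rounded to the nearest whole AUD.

AUD 114,055

T = 7/12 years.
Keep in CAD, deliver into the forward: 6,800,000·1.017850·0.9503 = AUD 6,577,387.41.
Swap to AUD now, deposit: 6,800,000·0.9363·1.050983333 = AUD 6,691,442.72.
The quoted forward undervalues CAD, so borrow CAD, convert to AUD at spot, deposit the AUD at 8.74%, and buy CAD forward at 0.9503 to cover the loan.
Profit = 6,691,442.72 − 6,577,387.41 = AUD 114,055.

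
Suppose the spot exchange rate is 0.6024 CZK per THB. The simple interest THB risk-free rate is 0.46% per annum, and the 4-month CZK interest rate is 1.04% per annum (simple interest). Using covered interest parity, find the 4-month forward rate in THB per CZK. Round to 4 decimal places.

T = 4/12 years.
Growth of 1 CZK over T: 1 + 0.0104×4/12 = 1.0034667.
THB accumulates by 1 + 0.0046×4/12 = 1.0015333.
Forward (CZK per THB) = 0.6024 × 1.0034667 / 1.0015333 = 0.6035629.
Invert for THB per CZK: 1 / 0.6035629 = 1.6568.

1.6568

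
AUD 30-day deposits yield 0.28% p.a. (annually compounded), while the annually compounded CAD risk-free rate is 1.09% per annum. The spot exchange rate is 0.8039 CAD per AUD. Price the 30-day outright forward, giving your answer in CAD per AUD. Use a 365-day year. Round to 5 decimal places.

0.80443

T = 30/365 years.
Growth of 1 CAD over T: (1 + 0.0109)^(30/365) = 1.0008914.
AUD accumulates by (1 + 0.0028)^(30/365) = 1.0002298.
So F = 0.8039 × 1.0008914 / 1.0002298 = 0.8044317 (CAD/AUD).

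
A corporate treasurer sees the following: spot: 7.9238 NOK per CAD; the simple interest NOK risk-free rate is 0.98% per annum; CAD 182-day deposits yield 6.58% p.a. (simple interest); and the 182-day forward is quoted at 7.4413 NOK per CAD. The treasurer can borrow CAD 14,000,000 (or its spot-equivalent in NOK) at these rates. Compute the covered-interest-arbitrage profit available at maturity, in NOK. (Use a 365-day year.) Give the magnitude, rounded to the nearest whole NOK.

T = 182/365 years.
Invest the CAD and cover forward: 14,000,000 × 1.03280986301 × 7.4413 = NOK 107,596,272.47.
Convert at spot and invest in NOK: 14,000,000 × 7.9238 × 1.00488657534 = NOK 111,475,283.44.
The quoted forward undervalues CAD, so borrow CAD, convert to NOK at spot, deposit the NOK at 0.98%, and buy CAD forward at 7.4413 to cover the loan.
Profit = 111,475,283.44 − 107,596,272.47 = NOK 3,879,011.

NOK 3,879,011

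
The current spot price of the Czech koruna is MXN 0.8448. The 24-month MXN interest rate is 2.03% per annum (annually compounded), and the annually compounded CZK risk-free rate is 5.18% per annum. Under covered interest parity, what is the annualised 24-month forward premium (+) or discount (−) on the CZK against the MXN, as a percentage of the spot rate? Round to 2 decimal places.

T = 2 years.
No-arbitrage forward: 0.8448 × 1.0410121 / 1.1062832 = 0.7949565 MXN/CZK.
(F − S)/S ÷ T = (0.7949565 − 0.8448)/0.8448/2 = -0.029500 → -2.95%.

-2.95%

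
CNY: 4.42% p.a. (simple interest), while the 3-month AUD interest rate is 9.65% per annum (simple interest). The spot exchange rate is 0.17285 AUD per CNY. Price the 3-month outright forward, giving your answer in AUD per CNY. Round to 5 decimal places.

0.17509

T = 3/12 years.
AUD accumulates by 1 + 0.0965×3/12 = 1.024125.
CNY growth factor: 1 + 0.0442×3/12 = 1.011050.
CIP: F = S · (grow AUD)/(grow CNY) = 0.17285 × 1.024125/1.011050 = 0.1750853 AUD per CNY.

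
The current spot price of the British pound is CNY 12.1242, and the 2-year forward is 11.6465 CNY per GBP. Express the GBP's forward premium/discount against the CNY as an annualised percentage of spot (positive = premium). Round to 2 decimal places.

-1.97%

T = 2 years.
Period premium: (11.6465 − 12.1242)/12.1242 = -0.0394005.
Per annum: -0.0394005 / 2 = -0.019700 = -1.97%.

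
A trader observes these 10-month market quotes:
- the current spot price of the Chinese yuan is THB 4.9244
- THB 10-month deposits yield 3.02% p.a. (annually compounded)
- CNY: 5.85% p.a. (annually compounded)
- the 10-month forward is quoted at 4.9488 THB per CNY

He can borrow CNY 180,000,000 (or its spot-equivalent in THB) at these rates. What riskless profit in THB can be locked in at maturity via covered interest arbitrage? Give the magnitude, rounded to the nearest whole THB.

T = 10/12 years.
Route A — deposit CNY, sell forward: 180,000,000 × 1.04851758521 × 4.9488 = THB 934,002,688.62.
Route B — convert at spot, deposit THB: 180,000,000 × 4.9244 × 1.02510406246 = THB 908,644,040.13.
The quoted forward overvalues CNY, so borrow THB, buy CNY at spot, deposit the CNY at 5.85%, and sell the proceeds forward at 4.9488.
Arbitrage profit = |934,002,688.62 − 908,644,040.13| = THB 25,358,648.

THB 25,358,648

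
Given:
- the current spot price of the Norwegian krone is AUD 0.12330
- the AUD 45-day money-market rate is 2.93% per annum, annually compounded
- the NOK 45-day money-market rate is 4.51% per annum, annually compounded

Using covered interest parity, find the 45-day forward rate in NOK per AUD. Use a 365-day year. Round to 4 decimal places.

T = 45/365 years.
Growth of 1 AUD over T: (1 + 0.0293)^(45/365) = 1.0035668.
NOK accumulates by (1 + 0.0451)^(45/365) = 1.0054534.
CIP: F = S · (grow AUD)/(grow NOK) = 0.1233 × 1.0035668/1.0054534 = 0.1230686 AUD per NOK.
Invert for NOK per AUD: 1 / 0.1230686 = 8.1255.

8.1255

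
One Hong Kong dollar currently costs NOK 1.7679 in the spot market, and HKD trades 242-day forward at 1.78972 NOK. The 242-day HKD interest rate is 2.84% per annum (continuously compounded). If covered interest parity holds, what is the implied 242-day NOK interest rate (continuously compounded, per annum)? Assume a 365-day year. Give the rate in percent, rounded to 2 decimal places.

T = 242/365 years.
F/S = 1.78972/1.7679 = 1.0123423 = (growth of NOK) / (growth of HKD).
HKD growth factor: e^(0.0284×242/365) = 1.019008.
Hence g_NOK = 1.0315849.
Take logs: ln 1.0315849 / (242/365) = 0.046902, so 4.69%.

4.69%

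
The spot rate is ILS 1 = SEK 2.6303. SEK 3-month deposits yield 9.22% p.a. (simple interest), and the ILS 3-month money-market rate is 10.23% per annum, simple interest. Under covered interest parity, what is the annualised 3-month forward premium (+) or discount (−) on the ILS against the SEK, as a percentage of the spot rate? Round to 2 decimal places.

-0.98%

T = 3/12 years.
No-arbitrage forward: 2.6303 × 1.023050 / 1.025575 = 2.6238241 SEK/ILS.
Annualised premium = (F − S)/S × (1/T) = (2.6238241 − 2.6303)/2.6303 ÷ (3/12) = -0.98%.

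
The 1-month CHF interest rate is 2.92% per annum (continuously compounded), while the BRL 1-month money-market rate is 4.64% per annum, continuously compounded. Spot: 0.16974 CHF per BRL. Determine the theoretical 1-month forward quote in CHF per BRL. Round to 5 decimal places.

0.16950

T = 1/12 years.
Growth of 1 CHF over T: e^(0.0292×1/12) = 1.0024363.
BRL accumulates by e^(0.0464×1/12) = 1.0038742.
So F = 0.16974 × 1.0024363 / 1.0038742 = 0.1694969 (CHF/BRL).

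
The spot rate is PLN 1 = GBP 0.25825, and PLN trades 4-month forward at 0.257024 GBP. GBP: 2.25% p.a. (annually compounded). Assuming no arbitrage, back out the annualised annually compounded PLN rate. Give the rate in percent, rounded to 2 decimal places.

T = 4/12 years.
F/S = 0.257024/0.25825 = 0.9952527 = (growth of GBP) / (growth of PLN).
GBP growth factor: (1 + 0.0225)^(4/12) = 1.0074444.
So the PLN growth factor = 1.0122499.
r = 1.0122499^(12/4) − 1 = 0.037202 → 3.72%.

3.72%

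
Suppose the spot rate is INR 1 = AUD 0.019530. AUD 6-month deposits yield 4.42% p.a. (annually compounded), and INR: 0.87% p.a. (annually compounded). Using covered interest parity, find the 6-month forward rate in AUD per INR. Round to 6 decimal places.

0.019871

T = 6/12 years.
AUD accumulates by (1 + 0.0442)^(6/12) = 1.021861.
INR growth factor: (1 + 0.0087)^(6/12) = 1.0043406.
Forward (AUD per INR) = 0.01953 × 1.021861 / 1.0043406 = 0.01987069.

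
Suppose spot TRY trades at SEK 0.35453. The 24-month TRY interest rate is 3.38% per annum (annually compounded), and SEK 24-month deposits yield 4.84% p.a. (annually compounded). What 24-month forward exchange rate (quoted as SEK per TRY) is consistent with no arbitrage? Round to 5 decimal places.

0.36461

T = 2 years.
SEK growth factor: (1 + 0.0484)^2 = 1.0991426.
TRY growth factor: (1 + 0.0338)^2 = 1.0687424.
CIP: F = S · (grow SEK)/(grow TRY) = 0.35453 × 1.0991426/1.0687424 = 0.3646145 SEK per TRY.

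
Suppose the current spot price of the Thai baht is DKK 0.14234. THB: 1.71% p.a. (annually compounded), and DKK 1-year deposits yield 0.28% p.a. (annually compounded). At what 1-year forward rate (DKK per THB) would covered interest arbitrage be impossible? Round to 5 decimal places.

0.14034

T = 1 year.
DKK growth factor: (1 + 0.0028)^1 = 1.002800.
THB accumulates by (1 + 0.0171)^1 = 1.017100.
So F = 0.14234 × 1.002800 / 1.017100 = 0.1403388 (DKK/THB).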